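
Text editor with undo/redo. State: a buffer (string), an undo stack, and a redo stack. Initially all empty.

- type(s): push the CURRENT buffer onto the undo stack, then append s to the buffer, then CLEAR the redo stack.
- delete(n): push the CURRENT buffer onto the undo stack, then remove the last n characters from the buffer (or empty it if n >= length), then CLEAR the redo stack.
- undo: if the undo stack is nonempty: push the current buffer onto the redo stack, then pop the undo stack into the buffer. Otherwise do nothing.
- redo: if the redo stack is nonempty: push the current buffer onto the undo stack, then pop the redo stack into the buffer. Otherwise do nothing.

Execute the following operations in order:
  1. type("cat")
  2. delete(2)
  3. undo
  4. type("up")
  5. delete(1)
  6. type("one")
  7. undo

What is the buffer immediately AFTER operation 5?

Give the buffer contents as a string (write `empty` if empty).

Answer: catu

Derivation:
After op 1 (type): buf='cat' undo_depth=1 redo_depth=0
After op 2 (delete): buf='c' undo_depth=2 redo_depth=0
After op 3 (undo): buf='cat' undo_depth=1 redo_depth=1
After op 4 (type): buf='catup' undo_depth=2 redo_depth=0
After op 5 (delete): buf='catu' undo_depth=3 redo_depth=0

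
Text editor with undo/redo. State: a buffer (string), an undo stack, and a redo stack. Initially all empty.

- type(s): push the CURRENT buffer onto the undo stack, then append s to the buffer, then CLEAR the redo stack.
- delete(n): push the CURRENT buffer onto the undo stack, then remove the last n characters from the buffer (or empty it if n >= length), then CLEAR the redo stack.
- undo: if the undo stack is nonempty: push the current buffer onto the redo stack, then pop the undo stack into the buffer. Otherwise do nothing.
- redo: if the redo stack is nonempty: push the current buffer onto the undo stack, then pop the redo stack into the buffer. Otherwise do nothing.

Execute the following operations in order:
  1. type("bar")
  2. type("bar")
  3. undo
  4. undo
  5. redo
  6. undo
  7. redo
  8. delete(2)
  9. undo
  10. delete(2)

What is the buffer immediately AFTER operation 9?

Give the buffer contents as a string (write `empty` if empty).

After op 1 (type): buf='bar' undo_depth=1 redo_depth=0
After op 2 (type): buf='barbar' undo_depth=2 redo_depth=0
After op 3 (undo): buf='bar' undo_depth=1 redo_depth=1
After op 4 (undo): buf='(empty)' undo_depth=0 redo_depth=2
After op 5 (redo): buf='bar' undo_depth=1 redo_depth=1
After op 6 (undo): buf='(empty)' undo_depth=0 redo_depth=2
After op 7 (redo): buf='bar' undo_depth=1 redo_depth=1
After op 8 (delete): buf='b' undo_depth=2 redo_depth=0
After op 9 (undo): buf='bar' undo_depth=1 redo_depth=1

Answer: bar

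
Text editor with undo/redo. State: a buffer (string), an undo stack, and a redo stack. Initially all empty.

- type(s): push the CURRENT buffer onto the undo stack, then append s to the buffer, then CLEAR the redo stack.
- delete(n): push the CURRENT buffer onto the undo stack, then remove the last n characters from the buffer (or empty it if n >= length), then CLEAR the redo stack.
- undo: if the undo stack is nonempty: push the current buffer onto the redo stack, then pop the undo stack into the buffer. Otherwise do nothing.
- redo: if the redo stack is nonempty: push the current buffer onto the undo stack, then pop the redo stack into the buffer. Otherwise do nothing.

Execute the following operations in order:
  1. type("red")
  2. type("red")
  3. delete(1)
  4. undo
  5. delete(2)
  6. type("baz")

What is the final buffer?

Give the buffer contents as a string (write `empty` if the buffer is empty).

Answer: redrbaz

Derivation:
After op 1 (type): buf='red' undo_depth=1 redo_depth=0
After op 2 (type): buf='redred' undo_depth=2 redo_depth=0
After op 3 (delete): buf='redre' undo_depth=3 redo_depth=0
After op 4 (undo): buf='redred' undo_depth=2 redo_depth=1
After op 5 (delete): buf='redr' undo_depth=3 redo_depth=0
After op 6 (type): buf='redrbaz' undo_depth=4 redo_depth=0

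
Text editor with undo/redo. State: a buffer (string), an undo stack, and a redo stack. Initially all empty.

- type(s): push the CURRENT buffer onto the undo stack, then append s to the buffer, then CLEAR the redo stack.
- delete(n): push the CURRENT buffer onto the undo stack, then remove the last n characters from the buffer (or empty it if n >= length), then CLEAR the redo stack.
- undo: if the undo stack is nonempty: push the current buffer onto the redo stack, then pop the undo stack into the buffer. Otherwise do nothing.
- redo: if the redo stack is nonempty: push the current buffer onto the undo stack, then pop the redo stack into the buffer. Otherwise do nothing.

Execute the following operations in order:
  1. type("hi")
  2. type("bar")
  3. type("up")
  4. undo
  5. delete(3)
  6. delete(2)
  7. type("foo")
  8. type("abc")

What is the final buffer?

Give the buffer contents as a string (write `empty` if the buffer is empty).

Answer: fooabc

Derivation:
After op 1 (type): buf='hi' undo_depth=1 redo_depth=0
After op 2 (type): buf='hibar' undo_depth=2 redo_depth=0
After op 3 (type): buf='hibarup' undo_depth=3 redo_depth=0
After op 4 (undo): buf='hibar' undo_depth=2 redo_depth=1
After op 5 (delete): buf='hi' undo_depth=3 redo_depth=0
After op 6 (delete): buf='(empty)' undo_depth=4 redo_depth=0
After op 7 (type): buf='foo' undo_depth=5 redo_depth=0
After op 8 (type): buf='fooabc' undo_depth=6 redo_depth=0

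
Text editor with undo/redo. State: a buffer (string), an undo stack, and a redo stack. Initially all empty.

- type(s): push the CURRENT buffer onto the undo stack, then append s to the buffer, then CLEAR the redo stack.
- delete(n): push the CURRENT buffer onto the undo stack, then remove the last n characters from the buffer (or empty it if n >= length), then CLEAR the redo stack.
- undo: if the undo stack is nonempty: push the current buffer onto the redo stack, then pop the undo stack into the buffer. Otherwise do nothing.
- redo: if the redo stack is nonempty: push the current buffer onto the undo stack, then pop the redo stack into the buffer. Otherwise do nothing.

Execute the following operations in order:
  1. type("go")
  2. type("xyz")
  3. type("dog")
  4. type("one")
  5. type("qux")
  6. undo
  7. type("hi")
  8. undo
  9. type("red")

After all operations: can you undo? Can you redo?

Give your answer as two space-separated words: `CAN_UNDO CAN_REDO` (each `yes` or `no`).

Answer: yes no

Derivation:
After op 1 (type): buf='go' undo_depth=1 redo_depth=0
After op 2 (type): buf='goxyz' undo_depth=2 redo_depth=0
After op 3 (type): buf='goxyzdog' undo_depth=3 redo_depth=0
After op 4 (type): buf='goxyzdogone' undo_depth=4 redo_depth=0
After op 5 (type): buf='goxyzdogonequx' undo_depth=5 redo_depth=0
After op 6 (undo): buf='goxyzdogone' undo_depth=4 redo_depth=1
After op 7 (type): buf='goxyzdogonehi' undo_depth=5 redo_depth=0
After op 8 (undo): buf='goxyzdogone' undo_depth=4 redo_depth=1
After op 9 (type): buf='goxyzdogonered' undo_depth=5 redo_depth=0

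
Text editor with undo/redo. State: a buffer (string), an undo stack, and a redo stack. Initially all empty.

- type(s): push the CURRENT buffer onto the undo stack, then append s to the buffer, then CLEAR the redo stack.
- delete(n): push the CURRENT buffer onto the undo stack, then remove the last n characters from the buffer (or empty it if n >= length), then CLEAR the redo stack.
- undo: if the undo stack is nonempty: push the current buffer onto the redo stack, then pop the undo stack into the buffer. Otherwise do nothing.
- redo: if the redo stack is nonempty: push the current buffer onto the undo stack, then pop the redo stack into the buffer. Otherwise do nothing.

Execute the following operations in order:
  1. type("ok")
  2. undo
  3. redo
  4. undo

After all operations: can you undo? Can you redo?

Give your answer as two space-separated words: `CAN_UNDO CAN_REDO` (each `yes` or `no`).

After op 1 (type): buf='ok' undo_depth=1 redo_depth=0
After op 2 (undo): buf='(empty)' undo_depth=0 redo_depth=1
After op 3 (redo): buf='ok' undo_depth=1 redo_depth=0
After op 4 (undo): buf='(empty)' undo_depth=0 redo_depth=1

Answer: no yes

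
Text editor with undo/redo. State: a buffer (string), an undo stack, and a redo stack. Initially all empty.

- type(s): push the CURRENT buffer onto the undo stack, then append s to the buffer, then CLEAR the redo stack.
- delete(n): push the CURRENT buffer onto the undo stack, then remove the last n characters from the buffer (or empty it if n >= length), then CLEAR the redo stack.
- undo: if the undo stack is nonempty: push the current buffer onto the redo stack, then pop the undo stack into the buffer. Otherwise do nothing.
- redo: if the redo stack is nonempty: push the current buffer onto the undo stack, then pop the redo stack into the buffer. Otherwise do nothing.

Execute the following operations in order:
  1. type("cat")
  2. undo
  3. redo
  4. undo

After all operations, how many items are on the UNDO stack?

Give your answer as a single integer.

Answer: 0

Derivation:
After op 1 (type): buf='cat' undo_depth=1 redo_depth=0
After op 2 (undo): buf='(empty)' undo_depth=0 redo_depth=1
After op 3 (redo): buf='cat' undo_depth=1 redo_depth=0
After op 4 (undo): buf='(empty)' undo_depth=0 redo_depth=1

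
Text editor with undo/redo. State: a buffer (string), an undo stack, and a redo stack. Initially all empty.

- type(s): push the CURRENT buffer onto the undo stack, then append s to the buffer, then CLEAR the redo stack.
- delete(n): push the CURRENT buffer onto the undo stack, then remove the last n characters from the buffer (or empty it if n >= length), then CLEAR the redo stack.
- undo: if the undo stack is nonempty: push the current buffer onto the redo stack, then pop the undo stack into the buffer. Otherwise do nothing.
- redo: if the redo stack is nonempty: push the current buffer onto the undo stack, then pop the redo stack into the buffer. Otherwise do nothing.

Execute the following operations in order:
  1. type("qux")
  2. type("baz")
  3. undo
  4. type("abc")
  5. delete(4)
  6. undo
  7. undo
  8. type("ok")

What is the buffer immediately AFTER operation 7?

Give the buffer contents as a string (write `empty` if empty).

After op 1 (type): buf='qux' undo_depth=1 redo_depth=0
After op 2 (type): buf='quxbaz' undo_depth=2 redo_depth=0
After op 3 (undo): buf='qux' undo_depth=1 redo_depth=1
After op 4 (type): buf='quxabc' undo_depth=2 redo_depth=0
After op 5 (delete): buf='qu' undo_depth=3 redo_depth=0
After op 6 (undo): buf='quxabc' undo_depth=2 redo_depth=1
After op 7 (undo): buf='qux' undo_depth=1 redo_depth=2

Answer: qux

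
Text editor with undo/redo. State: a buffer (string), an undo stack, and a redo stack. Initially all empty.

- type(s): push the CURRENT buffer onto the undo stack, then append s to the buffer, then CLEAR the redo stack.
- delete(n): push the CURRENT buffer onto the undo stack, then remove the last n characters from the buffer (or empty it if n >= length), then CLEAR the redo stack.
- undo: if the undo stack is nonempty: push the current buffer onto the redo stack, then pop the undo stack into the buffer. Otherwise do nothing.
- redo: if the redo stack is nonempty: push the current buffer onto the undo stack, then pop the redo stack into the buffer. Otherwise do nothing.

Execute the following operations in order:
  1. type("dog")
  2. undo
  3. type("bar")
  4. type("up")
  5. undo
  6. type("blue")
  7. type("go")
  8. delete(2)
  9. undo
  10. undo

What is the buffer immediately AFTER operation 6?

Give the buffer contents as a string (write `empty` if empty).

After op 1 (type): buf='dog' undo_depth=1 redo_depth=0
After op 2 (undo): buf='(empty)' undo_depth=0 redo_depth=1
After op 3 (type): buf='bar' undo_depth=1 redo_depth=0
After op 4 (type): buf='barup' undo_depth=2 redo_depth=0
After op 5 (undo): buf='bar' undo_depth=1 redo_depth=1
After op 6 (type): buf='barblue' undo_depth=2 redo_depth=0

Answer: barblue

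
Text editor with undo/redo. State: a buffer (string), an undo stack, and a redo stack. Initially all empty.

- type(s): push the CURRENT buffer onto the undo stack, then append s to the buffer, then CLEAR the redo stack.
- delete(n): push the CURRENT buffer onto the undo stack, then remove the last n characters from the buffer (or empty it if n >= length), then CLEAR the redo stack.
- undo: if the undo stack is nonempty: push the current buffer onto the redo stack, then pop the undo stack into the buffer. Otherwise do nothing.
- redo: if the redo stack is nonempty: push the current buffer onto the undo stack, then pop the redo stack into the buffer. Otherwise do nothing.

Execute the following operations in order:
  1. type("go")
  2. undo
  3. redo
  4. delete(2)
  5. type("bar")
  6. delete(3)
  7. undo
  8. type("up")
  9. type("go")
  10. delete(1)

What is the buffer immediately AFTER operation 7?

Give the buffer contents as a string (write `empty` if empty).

After op 1 (type): buf='go' undo_depth=1 redo_depth=0
After op 2 (undo): buf='(empty)' undo_depth=0 redo_depth=1
After op 3 (redo): buf='go' undo_depth=1 redo_depth=0
After op 4 (delete): buf='(empty)' undo_depth=2 redo_depth=0
After op 5 (type): buf='bar' undo_depth=3 redo_depth=0
After op 6 (delete): buf='(empty)' undo_depth=4 redo_depth=0
After op 7 (undo): buf='bar' undo_depth=3 redo_depth=1

Answer: bar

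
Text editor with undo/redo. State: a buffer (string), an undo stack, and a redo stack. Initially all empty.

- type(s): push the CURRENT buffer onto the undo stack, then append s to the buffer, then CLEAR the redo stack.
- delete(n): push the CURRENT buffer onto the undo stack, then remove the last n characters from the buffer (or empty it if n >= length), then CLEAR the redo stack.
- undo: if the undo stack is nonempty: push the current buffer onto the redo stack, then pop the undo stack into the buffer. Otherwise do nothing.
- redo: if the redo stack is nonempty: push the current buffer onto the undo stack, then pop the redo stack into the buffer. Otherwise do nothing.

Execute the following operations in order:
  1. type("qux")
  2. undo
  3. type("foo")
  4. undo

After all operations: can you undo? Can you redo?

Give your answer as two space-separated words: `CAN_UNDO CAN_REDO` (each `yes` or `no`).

After op 1 (type): buf='qux' undo_depth=1 redo_depth=0
After op 2 (undo): buf='(empty)' undo_depth=0 redo_depth=1
After op 3 (type): buf='foo' undo_depth=1 redo_depth=0
After op 4 (undo): buf='(empty)' undo_depth=0 redo_depth=1

Answer: no yes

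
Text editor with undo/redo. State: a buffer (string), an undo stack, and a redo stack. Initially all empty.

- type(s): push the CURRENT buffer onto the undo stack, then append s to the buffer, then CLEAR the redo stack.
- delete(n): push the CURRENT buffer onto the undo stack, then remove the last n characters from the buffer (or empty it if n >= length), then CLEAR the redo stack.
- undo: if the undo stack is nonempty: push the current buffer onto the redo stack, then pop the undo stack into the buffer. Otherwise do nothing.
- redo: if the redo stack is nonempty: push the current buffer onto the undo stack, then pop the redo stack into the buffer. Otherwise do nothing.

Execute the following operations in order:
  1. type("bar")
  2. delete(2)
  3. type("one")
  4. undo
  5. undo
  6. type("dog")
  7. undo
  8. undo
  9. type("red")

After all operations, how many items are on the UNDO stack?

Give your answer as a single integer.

After op 1 (type): buf='bar' undo_depth=1 redo_depth=0
After op 2 (delete): buf='b' undo_depth=2 redo_depth=0
After op 3 (type): buf='bone' undo_depth=3 redo_depth=0
After op 4 (undo): buf='b' undo_depth=2 redo_depth=1
After op 5 (undo): buf='bar' undo_depth=1 redo_depth=2
After op 6 (type): buf='bardog' undo_depth=2 redo_depth=0
After op 7 (undo): buf='bar' undo_depth=1 redo_depth=1
After op 8 (undo): buf='(empty)' undo_depth=0 redo_depth=2
After op 9 (type): buf='red' undo_depth=1 redo_depth=0

Answer: 1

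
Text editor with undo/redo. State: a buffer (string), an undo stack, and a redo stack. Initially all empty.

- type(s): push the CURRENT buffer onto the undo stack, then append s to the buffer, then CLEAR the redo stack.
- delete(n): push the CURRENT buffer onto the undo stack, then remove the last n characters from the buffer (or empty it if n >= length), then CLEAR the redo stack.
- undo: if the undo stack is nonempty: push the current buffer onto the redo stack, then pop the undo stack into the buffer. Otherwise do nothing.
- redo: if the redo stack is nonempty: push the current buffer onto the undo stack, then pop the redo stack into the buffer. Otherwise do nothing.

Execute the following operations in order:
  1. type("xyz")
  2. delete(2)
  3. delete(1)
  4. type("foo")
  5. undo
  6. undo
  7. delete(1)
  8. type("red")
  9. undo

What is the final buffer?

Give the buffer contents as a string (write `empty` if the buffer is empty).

After op 1 (type): buf='xyz' undo_depth=1 redo_depth=0
After op 2 (delete): buf='x' undo_depth=2 redo_depth=0
After op 3 (delete): buf='(empty)' undo_depth=3 redo_depth=0
After op 4 (type): buf='foo' undo_depth=4 redo_depth=0
After op 5 (undo): buf='(empty)' undo_depth=3 redo_depth=1
After op 6 (undo): buf='x' undo_depth=2 redo_depth=2
After op 7 (delete): buf='(empty)' undo_depth=3 redo_depth=0
After op 8 (type): buf='red' undo_depth=4 redo_depth=0
After op 9 (undo): buf='(empty)' undo_depth=3 redo_depth=1

Answer: empty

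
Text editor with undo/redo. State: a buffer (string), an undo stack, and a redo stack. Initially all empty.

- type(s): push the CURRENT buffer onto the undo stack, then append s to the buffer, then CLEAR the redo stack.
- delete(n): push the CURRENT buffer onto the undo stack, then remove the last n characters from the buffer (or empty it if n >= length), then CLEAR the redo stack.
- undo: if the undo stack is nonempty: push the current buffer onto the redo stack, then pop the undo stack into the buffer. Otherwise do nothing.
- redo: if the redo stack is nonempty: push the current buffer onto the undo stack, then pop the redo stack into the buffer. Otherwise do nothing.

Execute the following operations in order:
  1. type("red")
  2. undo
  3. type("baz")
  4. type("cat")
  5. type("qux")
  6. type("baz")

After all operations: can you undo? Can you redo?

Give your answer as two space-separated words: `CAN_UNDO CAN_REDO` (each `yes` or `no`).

Answer: yes no

Derivation:
After op 1 (type): buf='red' undo_depth=1 redo_depth=0
After op 2 (undo): buf='(empty)' undo_depth=0 redo_depth=1
After op 3 (type): buf='baz' undo_depth=1 redo_depth=0
After op 4 (type): buf='bazcat' undo_depth=2 redo_depth=0
After op 5 (type): buf='bazcatqux' undo_depth=3 redo_depth=0
After op 6 (type): buf='bazcatquxbaz' undo_depth=4 redo_depth=0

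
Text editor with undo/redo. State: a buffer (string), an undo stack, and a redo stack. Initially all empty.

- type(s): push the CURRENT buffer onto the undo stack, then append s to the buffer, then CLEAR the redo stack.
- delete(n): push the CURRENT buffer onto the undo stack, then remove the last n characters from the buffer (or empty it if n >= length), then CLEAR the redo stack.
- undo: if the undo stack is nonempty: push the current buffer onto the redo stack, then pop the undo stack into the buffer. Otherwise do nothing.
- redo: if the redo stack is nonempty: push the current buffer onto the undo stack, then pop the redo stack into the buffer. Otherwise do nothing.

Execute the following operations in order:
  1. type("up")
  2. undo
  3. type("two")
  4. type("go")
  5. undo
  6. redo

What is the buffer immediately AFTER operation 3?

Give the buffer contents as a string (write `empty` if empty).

Answer: two

Derivation:
After op 1 (type): buf='up' undo_depth=1 redo_depth=0
After op 2 (undo): buf='(empty)' undo_depth=0 redo_depth=1
After op 3 (type): buf='two' undo_depth=1 redo_depth=0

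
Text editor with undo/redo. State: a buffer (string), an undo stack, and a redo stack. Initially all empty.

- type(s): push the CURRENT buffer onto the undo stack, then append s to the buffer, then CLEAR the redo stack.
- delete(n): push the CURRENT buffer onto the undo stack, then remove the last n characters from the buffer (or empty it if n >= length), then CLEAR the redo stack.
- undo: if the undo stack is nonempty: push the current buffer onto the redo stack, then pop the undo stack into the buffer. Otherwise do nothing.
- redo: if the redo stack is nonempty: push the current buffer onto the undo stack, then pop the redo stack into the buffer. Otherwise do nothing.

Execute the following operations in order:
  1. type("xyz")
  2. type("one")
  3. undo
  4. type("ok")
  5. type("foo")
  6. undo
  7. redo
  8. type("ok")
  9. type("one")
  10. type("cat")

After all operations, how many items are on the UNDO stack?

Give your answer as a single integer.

Answer: 6

Derivation:
After op 1 (type): buf='xyz' undo_depth=1 redo_depth=0
After op 2 (type): buf='xyzone' undo_depth=2 redo_depth=0
After op 3 (undo): buf='xyz' undo_depth=1 redo_depth=1
After op 4 (type): buf='xyzok' undo_depth=2 redo_depth=0
After op 5 (type): buf='xyzokfoo' undo_depth=3 redo_depth=0
After op 6 (undo): buf='xyzok' undo_depth=2 redo_depth=1
After op 7 (redo): buf='xyzokfoo' undo_depth=3 redo_depth=0
After op 8 (type): buf='xyzokfoook' undo_depth=4 redo_depth=0
After op 9 (type): buf='xyzokfoookone' undo_depth=5 redo_depth=0
After op 10 (type): buf='xyzokfoookonecat' undo_depth=6 redo_depth=0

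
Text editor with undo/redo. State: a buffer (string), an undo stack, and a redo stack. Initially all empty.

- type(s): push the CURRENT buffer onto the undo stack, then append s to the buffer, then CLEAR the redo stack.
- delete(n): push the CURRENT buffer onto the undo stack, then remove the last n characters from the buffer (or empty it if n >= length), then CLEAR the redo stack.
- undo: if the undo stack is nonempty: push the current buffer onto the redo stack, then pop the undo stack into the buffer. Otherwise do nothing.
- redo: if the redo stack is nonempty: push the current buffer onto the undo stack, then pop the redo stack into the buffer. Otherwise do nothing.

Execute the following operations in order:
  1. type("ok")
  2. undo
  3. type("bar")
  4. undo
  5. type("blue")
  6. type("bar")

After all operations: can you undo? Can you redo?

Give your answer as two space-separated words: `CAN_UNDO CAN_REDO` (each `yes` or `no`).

Answer: yes no

Derivation:
After op 1 (type): buf='ok' undo_depth=1 redo_depth=0
After op 2 (undo): buf='(empty)' undo_depth=0 redo_depth=1
After op 3 (type): buf='bar' undo_depth=1 redo_depth=0
After op 4 (undo): buf='(empty)' undo_depth=0 redo_depth=1
After op 5 (type): buf='blue' undo_depth=1 redo_depth=0
After op 6 (type): buf='bluebar' undo_depth=2 redo_depth=0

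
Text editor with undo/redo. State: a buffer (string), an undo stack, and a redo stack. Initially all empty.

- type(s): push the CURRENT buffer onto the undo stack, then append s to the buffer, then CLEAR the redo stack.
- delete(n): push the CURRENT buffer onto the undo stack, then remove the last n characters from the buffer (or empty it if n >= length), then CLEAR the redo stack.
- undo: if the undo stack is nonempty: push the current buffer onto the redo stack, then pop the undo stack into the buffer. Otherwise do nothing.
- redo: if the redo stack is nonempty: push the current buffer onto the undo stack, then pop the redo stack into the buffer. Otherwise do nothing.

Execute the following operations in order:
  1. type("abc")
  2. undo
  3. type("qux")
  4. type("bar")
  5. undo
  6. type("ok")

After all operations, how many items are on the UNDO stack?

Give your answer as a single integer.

Answer: 2

Derivation:
After op 1 (type): buf='abc' undo_depth=1 redo_depth=0
After op 2 (undo): buf='(empty)' undo_depth=0 redo_depth=1
After op 3 (type): buf='qux' undo_depth=1 redo_depth=0
After op 4 (type): buf='quxbar' undo_depth=2 redo_depth=0
After op 5 (undo): buf='qux' undo_depth=1 redo_depth=1
After op 6 (type): buf='quxok' undo_depth=2 redo_depth=0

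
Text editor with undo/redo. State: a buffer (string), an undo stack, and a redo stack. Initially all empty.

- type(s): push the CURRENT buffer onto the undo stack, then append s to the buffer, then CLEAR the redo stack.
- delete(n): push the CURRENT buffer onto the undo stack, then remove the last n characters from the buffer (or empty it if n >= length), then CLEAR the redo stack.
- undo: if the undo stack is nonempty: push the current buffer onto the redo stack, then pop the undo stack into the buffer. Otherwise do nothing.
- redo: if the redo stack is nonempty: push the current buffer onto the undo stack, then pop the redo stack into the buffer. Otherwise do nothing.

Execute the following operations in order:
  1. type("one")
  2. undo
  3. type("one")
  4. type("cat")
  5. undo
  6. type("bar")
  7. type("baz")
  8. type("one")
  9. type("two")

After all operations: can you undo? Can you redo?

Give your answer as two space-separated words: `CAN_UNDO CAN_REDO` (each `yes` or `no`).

Answer: yes no

Derivation:
After op 1 (type): buf='one' undo_depth=1 redo_depth=0
After op 2 (undo): buf='(empty)' undo_depth=0 redo_depth=1
After op 3 (type): buf='one' undo_depth=1 redo_depth=0
After op 4 (type): buf='onecat' undo_depth=2 redo_depth=0
After op 5 (undo): buf='one' undo_depth=1 redo_depth=1
After op 6 (type): buf='onebar' undo_depth=2 redo_depth=0
After op 7 (type): buf='onebarbaz' undo_depth=3 redo_depth=0
After op 8 (type): buf='onebarbazone' undo_depth=4 redo_depth=0
After op 9 (type): buf='onebarbazonetwo' undo_depth=5 redo_depth=0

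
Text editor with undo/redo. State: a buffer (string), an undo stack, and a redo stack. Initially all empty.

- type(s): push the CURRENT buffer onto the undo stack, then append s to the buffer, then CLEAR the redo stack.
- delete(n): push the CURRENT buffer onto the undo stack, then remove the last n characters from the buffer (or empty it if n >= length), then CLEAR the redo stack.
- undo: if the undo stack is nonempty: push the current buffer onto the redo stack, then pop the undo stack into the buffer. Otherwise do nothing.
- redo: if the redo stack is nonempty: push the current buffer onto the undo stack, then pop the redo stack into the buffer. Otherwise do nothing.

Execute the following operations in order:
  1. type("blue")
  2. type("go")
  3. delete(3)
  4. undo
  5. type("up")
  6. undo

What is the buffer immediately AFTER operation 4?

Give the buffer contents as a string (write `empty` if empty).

Answer: bluego

Derivation:
After op 1 (type): buf='blue' undo_depth=1 redo_depth=0
After op 2 (type): buf='bluego' undo_depth=2 redo_depth=0
After op 3 (delete): buf='blu' undo_depth=3 redo_depth=0
After op 4 (undo): buf='bluego' undo_depth=2 redo_depth=1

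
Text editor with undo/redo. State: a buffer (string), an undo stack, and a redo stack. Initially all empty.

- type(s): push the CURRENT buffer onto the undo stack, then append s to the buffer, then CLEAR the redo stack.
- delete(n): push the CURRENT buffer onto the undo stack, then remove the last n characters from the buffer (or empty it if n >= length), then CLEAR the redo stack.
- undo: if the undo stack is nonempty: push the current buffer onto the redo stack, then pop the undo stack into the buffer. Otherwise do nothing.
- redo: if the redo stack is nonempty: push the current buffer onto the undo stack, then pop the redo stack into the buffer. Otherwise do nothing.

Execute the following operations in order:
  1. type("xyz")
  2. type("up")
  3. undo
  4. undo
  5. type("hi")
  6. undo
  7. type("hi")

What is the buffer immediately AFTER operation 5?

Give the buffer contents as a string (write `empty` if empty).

After op 1 (type): buf='xyz' undo_depth=1 redo_depth=0
After op 2 (type): buf='xyzup' undo_depth=2 redo_depth=0
After op 3 (undo): buf='xyz' undo_depth=1 redo_depth=1
After op 4 (undo): buf='(empty)' undo_depth=0 redo_depth=2
After op 5 (type): buf='hi' undo_depth=1 redo_depth=0

Answer: hi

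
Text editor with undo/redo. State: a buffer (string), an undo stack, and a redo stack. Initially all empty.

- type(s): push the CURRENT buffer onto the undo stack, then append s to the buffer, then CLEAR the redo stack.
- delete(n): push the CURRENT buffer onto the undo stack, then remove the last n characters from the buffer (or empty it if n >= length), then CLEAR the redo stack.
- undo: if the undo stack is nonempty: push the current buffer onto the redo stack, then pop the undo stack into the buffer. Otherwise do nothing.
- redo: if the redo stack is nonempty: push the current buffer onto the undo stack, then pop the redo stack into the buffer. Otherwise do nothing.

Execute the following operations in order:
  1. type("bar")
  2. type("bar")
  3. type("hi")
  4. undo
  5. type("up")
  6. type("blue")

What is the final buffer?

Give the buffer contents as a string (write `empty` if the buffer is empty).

Answer: barbarupblue

Derivation:
After op 1 (type): buf='bar' undo_depth=1 redo_depth=0
After op 2 (type): buf='barbar' undo_depth=2 redo_depth=0
After op 3 (type): buf='barbarhi' undo_depth=3 redo_depth=0
After op 4 (undo): buf='barbar' undo_depth=2 redo_depth=1
After op 5 (type): buf='barbarup' undo_depth=3 redo_depth=0
After op 6 (type): buf='barbarupblue' undo_depth=4 redo_depth=0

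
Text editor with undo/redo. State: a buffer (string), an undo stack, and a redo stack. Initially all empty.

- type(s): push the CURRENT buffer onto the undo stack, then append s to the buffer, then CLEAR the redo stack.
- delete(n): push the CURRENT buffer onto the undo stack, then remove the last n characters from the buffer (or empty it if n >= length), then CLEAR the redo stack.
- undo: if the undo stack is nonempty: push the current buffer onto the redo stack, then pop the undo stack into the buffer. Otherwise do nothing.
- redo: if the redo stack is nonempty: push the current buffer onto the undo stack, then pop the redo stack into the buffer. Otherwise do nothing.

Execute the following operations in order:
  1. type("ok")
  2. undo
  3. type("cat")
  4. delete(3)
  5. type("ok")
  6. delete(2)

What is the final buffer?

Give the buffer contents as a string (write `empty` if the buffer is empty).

After op 1 (type): buf='ok' undo_depth=1 redo_depth=0
After op 2 (undo): buf='(empty)' undo_depth=0 redo_depth=1
After op 3 (type): buf='cat' undo_depth=1 redo_depth=0
After op 4 (delete): buf='(empty)' undo_depth=2 redo_depth=0
After op 5 (type): buf='ok' undo_depth=3 redo_depth=0
After op 6 (delete): buf='(empty)' undo_depth=4 redo_depth=0

Answer: empty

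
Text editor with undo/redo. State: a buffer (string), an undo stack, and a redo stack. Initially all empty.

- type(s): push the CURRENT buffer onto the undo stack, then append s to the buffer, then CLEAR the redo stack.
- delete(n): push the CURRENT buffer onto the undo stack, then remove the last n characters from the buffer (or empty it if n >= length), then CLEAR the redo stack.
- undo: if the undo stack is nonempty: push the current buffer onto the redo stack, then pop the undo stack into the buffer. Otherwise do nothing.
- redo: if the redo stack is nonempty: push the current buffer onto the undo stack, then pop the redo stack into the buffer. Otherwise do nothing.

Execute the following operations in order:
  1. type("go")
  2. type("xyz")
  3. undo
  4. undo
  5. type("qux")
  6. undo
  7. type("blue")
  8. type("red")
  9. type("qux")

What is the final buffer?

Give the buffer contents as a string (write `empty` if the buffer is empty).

Answer: blueredqux

Derivation:
After op 1 (type): buf='go' undo_depth=1 redo_depth=0
After op 2 (type): buf='goxyz' undo_depth=2 redo_depth=0
After op 3 (undo): buf='go' undo_depth=1 redo_depth=1
After op 4 (undo): buf='(empty)' undo_depth=0 redo_depth=2
After op 5 (type): buf='qux' undo_depth=1 redo_depth=0
After op 6 (undo): buf='(empty)' undo_depth=0 redo_depth=1
After op 7 (type): buf='blue' undo_depth=1 redo_depth=0
After op 8 (type): buf='bluered' undo_depth=2 redo_depth=0
After op 9 (type): buf='blueredqux' undo_depth=3 redo_depth=0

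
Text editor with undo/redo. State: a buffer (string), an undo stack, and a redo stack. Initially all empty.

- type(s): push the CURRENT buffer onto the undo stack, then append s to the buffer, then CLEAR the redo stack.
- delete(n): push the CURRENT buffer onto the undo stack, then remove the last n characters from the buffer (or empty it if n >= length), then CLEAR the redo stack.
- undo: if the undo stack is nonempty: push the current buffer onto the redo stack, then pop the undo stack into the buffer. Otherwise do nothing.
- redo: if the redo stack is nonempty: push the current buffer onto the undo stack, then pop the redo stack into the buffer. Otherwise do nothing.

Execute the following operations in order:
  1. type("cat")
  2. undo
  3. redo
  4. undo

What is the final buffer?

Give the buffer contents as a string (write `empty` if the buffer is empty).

After op 1 (type): buf='cat' undo_depth=1 redo_depth=0
After op 2 (undo): buf='(empty)' undo_depth=0 redo_depth=1
After op 3 (redo): buf='cat' undo_depth=1 redo_depth=0
After op 4 (undo): buf='(empty)' undo_depth=0 redo_depth=1

Answer: empty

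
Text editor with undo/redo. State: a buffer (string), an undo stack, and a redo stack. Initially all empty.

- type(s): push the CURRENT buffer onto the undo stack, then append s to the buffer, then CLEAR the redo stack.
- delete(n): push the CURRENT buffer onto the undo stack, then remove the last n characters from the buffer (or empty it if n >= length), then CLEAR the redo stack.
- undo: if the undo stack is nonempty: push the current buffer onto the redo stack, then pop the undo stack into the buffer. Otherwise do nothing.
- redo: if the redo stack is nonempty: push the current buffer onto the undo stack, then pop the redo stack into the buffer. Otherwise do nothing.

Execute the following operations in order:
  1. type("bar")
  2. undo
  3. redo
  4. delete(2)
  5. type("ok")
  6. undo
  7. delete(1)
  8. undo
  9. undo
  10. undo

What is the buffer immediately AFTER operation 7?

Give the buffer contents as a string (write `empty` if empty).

Answer: empty

Derivation:
After op 1 (type): buf='bar' undo_depth=1 redo_depth=0
After op 2 (undo): buf='(empty)' undo_depth=0 redo_depth=1
After op 3 (redo): buf='bar' undo_depth=1 redo_depth=0
After op 4 (delete): buf='b' undo_depth=2 redo_depth=0
After op 5 (type): buf='bok' undo_depth=3 redo_depth=0
After op 6 (undo): buf='b' undo_depth=2 redo_depth=1
After op 7 (delete): buf='(empty)' undo_depth=3 redo_depth=0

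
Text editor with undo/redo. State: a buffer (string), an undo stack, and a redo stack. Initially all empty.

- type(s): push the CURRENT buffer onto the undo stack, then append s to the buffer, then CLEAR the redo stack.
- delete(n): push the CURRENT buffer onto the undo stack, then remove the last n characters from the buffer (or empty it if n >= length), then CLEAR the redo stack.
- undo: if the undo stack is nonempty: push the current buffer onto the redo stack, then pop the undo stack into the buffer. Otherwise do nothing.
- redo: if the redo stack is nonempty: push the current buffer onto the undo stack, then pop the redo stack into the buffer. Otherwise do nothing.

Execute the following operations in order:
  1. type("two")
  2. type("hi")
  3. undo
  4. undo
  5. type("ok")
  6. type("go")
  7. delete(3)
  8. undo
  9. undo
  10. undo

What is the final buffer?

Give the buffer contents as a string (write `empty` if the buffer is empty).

Answer: empty

Derivation:
After op 1 (type): buf='two' undo_depth=1 redo_depth=0
After op 2 (type): buf='twohi' undo_depth=2 redo_depth=0
After op 3 (undo): buf='two' undo_depth=1 redo_depth=1
After op 4 (undo): buf='(empty)' undo_depth=0 redo_depth=2
After op 5 (type): buf='ok' undo_depth=1 redo_depth=0
After op 6 (type): buf='okgo' undo_depth=2 redo_depth=0
After op 7 (delete): buf='o' undo_depth=3 redo_depth=0
After op 8 (undo): buf='okgo' undo_depth=2 redo_depth=1
After op 9 (undo): buf='ok' undo_depth=1 redo_depth=2
After op 10 (undo): buf='(empty)' undo_depth=0 redo_depth=3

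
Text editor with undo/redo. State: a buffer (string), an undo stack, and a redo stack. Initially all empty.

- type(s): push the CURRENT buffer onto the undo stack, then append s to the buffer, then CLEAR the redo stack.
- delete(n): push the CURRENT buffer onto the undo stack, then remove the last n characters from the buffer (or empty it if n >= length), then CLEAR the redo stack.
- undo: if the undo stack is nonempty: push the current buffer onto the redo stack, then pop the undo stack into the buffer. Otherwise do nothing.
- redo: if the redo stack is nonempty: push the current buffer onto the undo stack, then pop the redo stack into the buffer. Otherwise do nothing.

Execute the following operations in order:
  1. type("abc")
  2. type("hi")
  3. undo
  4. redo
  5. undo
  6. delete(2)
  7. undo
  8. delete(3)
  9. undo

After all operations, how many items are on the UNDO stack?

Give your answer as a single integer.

After op 1 (type): buf='abc' undo_depth=1 redo_depth=0
After op 2 (type): buf='abchi' undo_depth=2 redo_depth=0
After op 3 (undo): buf='abc' undo_depth=1 redo_depth=1
After op 4 (redo): buf='abchi' undo_depth=2 redo_depth=0
After op 5 (undo): buf='abc' undo_depth=1 redo_depth=1
After op 6 (delete): buf='a' undo_depth=2 redo_depth=0
After op 7 (undo): buf='abc' undo_depth=1 redo_depth=1
After op 8 (delete): buf='(empty)' undo_depth=2 redo_depth=0
After op 9 (undo): buf='abc' undo_depth=1 redo_depth=1

Answer: 1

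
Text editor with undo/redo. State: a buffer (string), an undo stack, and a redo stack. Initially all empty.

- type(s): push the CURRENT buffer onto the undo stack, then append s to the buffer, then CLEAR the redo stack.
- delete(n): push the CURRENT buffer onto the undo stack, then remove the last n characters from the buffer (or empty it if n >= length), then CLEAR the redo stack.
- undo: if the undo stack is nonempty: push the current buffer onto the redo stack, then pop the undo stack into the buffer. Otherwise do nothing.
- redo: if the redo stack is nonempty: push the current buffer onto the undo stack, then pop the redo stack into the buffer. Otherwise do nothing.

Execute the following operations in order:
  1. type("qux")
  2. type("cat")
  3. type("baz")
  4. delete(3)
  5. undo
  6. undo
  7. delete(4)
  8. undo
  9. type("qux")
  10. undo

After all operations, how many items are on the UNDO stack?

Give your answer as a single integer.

Answer: 2

Derivation:
After op 1 (type): buf='qux' undo_depth=1 redo_depth=0
After op 2 (type): buf='quxcat' undo_depth=2 redo_depth=0
After op 3 (type): buf='quxcatbaz' undo_depth=3 redo_depth=0
After op 4 (delete): buf='quxcat' undo_depth=4 redo_depth=0
After op 5 (undo): buf='quxcatbaz' undo_depth=3 redo_depth=1
After op 6 (undo): buf='quxcat' undo_depth=2 redo_depth=2
After op 7 (delete): buf='qu' undo_depth=3 redo_depth=0
After op 8 (undo): buf='quxcat' undo_depth=2 redo_depth=1
After op 9 (type): buf='quxcatqux' undo_depth=3 redo_depth=0
After op 10 (undo): buf='quxcat' undo_depth=2 redo_depth=1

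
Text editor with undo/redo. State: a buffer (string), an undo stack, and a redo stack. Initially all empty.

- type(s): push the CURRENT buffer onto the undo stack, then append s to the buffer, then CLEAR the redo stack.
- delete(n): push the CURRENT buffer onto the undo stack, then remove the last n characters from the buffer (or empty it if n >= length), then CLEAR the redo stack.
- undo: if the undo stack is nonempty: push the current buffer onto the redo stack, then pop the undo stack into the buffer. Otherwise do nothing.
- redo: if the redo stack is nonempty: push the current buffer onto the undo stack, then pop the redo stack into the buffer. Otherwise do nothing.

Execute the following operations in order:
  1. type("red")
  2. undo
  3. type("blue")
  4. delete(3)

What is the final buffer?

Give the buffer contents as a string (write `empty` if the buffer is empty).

After op 1 (type): buf='red' undo_depth=1 redo_depth=0
After op 2 (undo): buf='(empty)' undo_depth=0 redo_depth=1
After op 3 (type): buf='blue' undo_depth=1 redo_depth=0
After op 4 (delete): buf='b' undo_depth=2 redo_depth=0

Answer: b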